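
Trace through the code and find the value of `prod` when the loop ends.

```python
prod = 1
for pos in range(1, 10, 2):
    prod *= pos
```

Let's trace through this code step by step.

Initialize: prod = 1
Entering loop: for pos in range(1, 10, 2):
After iteration 1: pos = 1, prod = 1
After iteration 2: pos = 3, prod = 3
After iteration 3: pos = 5, prod = 15
After iteration 4: pos = 7, prod = 105
After iteration 5: pos = 9, prod = 945
Loop ends.

Final answer: 945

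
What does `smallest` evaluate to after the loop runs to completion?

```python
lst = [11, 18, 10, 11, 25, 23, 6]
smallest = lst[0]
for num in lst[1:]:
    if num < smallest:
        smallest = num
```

Let's trace through this code step by step.

Initialize: lst = [11, 18, 10, 11, 25, 23, 6]
Initialize: smallest = 11
Entering loop: for num in lst[1:]:
After iteration 1: num = 18, smallest = 11
After iteration 2: num = 10, smallest = 10
After iteration 3: num = 11, smallest = 10
After iteration 4: num = 25, smallest = 10
After iteration 5: num = 23, smallest = 10
After iteration 6: num = 6, smallest = 6
Loop ends.

Final answer: 6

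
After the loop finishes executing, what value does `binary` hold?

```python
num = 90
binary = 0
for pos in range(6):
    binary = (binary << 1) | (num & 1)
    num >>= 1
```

Let's trace through this code step by step.

Initialize: num = 90
Initialize: binary = 0
Entering loop: for pos in range(6):
After iteration 1: pos = 0, num = 45, binary = 0
After iteration 2: pos = 1, num = 22, binary = 1
After iteration 3: pos = 2, num = 11, binary = 2
After iteration 4: pos = 3, num = 5, binary = 5
After iteration 5: pos = 4, num = 2, binary = 11
After iteration 6: pos = 5, num = 1, binary = 22
Loop ends.

Final answer: 22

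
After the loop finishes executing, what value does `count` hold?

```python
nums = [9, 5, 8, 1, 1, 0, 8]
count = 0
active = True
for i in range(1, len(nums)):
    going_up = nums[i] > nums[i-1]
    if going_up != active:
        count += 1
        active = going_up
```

Let's trace through this code step by step.

Initialize: nums = [9, 5, 8, 1, 1, 0, 8]
Initialize: count = 0
Initialize: active = True
Entering loop: for i in range(1, len(nums)):
After iteration 1: i = 1, count = 1, active = False, going_up = False
After iteration 2: i = 2, count = 2, active = True, going_up = True
After iteration 3: i = 3, count = 3, active = False, going_up = False
After iteration 4: i = 4, count = 3, active = False, going_up = False
After iteration 5: i = 5, count = 3, active = False, going_up = False
After iteration 6: i = 6, count = 4, active = True, going_up = True
Loop ends.

Final answer: 4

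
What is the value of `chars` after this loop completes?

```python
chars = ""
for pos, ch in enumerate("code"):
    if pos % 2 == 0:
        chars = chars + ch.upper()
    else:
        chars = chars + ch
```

Let's trace through this code step by step.

Initialize: chars = ''
Entering loop: for pos, ch in enumerate("code"):
After iteration 1: pos = 0, ch = 'c', chars = 'C'
After iteration 2: pos = 1, ch = 'o', chars = 'Co'
After iteration 3: pos = 2, ch = 'd', chars = 'CoD'
After iteration 4: pos = 3, ch = 'e', chars = 'CoDe'
Loop ends.

Final answer: 'CoDe'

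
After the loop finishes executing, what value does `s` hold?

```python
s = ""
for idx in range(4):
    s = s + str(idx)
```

Let's trace through this code step by step.

Initialize: s = ''
Entering loop: for idx in range(4):
After iteration 1: idx = 0, s = '0'
After iteration 2: idx = 1, s = '01'
After iteration 3: idx = 2, s = '012'
After iteration 4: idx = 3, s = '0123'
Loop ends.

Final answer: '0123'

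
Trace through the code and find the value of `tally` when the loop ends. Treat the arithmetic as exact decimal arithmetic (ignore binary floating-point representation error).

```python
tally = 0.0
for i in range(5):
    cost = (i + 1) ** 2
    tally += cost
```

Let's trace through this code step by step.

Initialize: tally = 0.0
Entering loop: for i in range(5):
After iteration 1: i = 0, tally = 1.0, cost = 1
After iteration 2: i = 1, tally = 5.0, cost = 4
After iteration 3: i = 2, tally = 14.0, cost = 9
After iteration 4: i = 3, tally = 30.0, cost = 16
After iteration 5: i = 4, tally = 55.0, cost = 25
Loop ends.

Final answer: 55.0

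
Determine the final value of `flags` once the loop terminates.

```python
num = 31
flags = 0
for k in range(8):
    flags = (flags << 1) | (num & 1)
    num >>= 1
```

Let's trace through this code step by step.

Initialize: num = 31
Initialize: flags = 0
Entering loop: for k in range(8):
After iteration 1: k = 0, num = 15, flags = 1
After iteration 2: k = 1, num = 7, flags = 3
After iteration 3: k = 2, num = 3, flags = 7
After iteration 4: k = 3, num = 1, flags = 15
After iteration 5: k = 4, num = 0, flags = 31
After iteration 6: k = 5, num = 0, flags = 62
After iteration 7: k = 6, num = 0, flags = 124
After iteration 8: k = 7, num = 0, flags = 248
Loop ends.

Final answer: 248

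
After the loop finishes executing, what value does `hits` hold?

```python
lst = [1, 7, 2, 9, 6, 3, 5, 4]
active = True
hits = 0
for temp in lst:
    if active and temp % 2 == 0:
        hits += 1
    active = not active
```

Let's trace through this code step by step.

Initialize: lst = [1, 7, 2, 9, 6, 3, 5, 4]
Initialize: active = True
Initialize: hits = 0
Entering loop: for temp in lst:
After iteration 1: temp = 1, active = False, hits = 0
After iteration 2: temp = 7, active = True, hits = 0
After iteration 3: temp = 2, active = False, hits = 1
After iteration 4: temp = 9, active = True, hits = 1
After iteration 5: temp = 6, active = False, hits = 2
After iteration 6: temp = 3, active = True, hits = 2
After iteration 7: temp = 5, active = False, hits = 2
After iteration 8: temp = 4, active = True, hits = 2
Loop ends.

Final answer: 2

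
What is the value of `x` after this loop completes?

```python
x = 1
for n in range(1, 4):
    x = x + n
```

Let's trace through this code step by step.

Initialize: x = 1
Entering loop: for n in range(1, 4):
After iteration 1: n = 1, x = 2
After iteration 2: n = 2, x = 4
After iteration 3: n = 3, x = 7
Loop ends.

Final answer: 7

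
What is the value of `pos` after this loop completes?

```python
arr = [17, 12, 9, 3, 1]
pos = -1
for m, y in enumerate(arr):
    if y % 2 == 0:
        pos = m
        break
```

Let's trace through this code step by step.

Initialize: arr = [17, 12, 9, 3, 1]
Initialize: pos = -1
Entering loop: for m, y in enumerate(arr):
After iteration 1: m = 0, y = 17, pos = -1
After iteration 2: m = 1, y = 12, pos = 1
Loop ends.

Final answer: 1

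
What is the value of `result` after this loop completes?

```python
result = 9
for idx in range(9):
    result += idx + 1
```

Let's trace through this code step by step.

Initialize: result = 9
Entering loop: for idx in range(9):
After iteration 1: idx = 0, result = 10
After iteration 2: idx = 1, result = 12
After iteration 3: idx = 2, result = 15
After iteration 4: idx = 3, result = 19
After iteration 5: idx = 4, result = 24
After iteration 6: idx = 5, result = 30
After iteration 7: idx = 6, result = 37
After iteration 8: idx = 7, result = 45
After iteration 9: idx = 8, result = 54
Loop ends.

Final answer: 54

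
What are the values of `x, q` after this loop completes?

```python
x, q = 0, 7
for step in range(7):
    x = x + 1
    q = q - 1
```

Let's trace through this code step by step.

Initialize: x = 0
Initialize: q = 7
Entering loop: for step in range(7):
After iteration 1: step = 0, x = 1, q = 6
After iteration 2: step = 1, x = 2, q = 5
After iteration 3: step = 2, x = 3, q = 4
After iteration 4: step = 3, x = 4, q = 3
After iteration 5: step = 4, x = 5, q = 2
After iteration 6: step = 5, x = 6, q = 1
After iteration 7: step = 6, x = 7, q = 0
Loop ends.

Final answer: 7, 0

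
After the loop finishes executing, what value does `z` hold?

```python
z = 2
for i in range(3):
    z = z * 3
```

Let's trace through this code step by step.

Initialize: z = 2
Entering loop: for i in range(3):
After iteration 1: i = 0, z = 6
After iteration 2: i = 1, z = 18
After iteration 3: i = 2, z = 54
Loop ends.

Final answer: 54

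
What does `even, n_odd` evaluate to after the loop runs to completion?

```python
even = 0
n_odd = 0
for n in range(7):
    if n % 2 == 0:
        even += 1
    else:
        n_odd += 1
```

Let's trace through this code step by step.

Initialize: even = 0
Initialize: n_odd = 0
Entering loop: for n in range(7):
After iteration 1: n = 0, even = 1, n_odd = 0
After iteration 2: n = 1, even = 1, n_odd = 1
After iteration 3: n = 2, even = 2, n_odd = 1
After iteration 4: n = 3, even = 2, n_odd = 2
After iteration 5: n = 4, even = 3, n_odd = 2
After iteration 6: n = 5, even = 3, n_odd = 3
After iteration 7: n = 6, even = 4, n_odd = 3
Loop ends.

Final answer: 4, 3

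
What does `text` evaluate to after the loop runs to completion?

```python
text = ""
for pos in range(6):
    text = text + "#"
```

Let's trace through this code step by step.

Initialize: text = ''
Entering loop: for pos in range(6):
After iteration 1: pos = 0, text = '#'
After iteration 2: pos = 1, text = '##'
After iteration 3: pos = 2, text = '###'
After iteration 4: pos = 3, text = '####'
After iteration 5: pos = 4, text = '#####'
After iteration 6: pos = 5, text = '######'
Loop ends.

Final answer: '######'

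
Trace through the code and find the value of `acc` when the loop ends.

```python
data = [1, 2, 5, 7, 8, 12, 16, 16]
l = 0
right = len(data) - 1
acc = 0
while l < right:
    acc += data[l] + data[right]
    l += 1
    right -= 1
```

Let's trace through this code step by step.

Initialize: data = [1, 2, 5, 7, 8, 12, 16, 16]
Initialize: l = 0
Initialize: right = 7
Initialize: acc = 0
Entering loop: while l < right:
After iteration 1: l = 1, right = 6, acc = 17
After iteration 2: l = 2, right = 5, acc = 35
After iteration 3: l = 3, right = 4, acc = 52
After iteration 4: l = 4, right = 3, acc = 67
Loop ends.

Final answer: 67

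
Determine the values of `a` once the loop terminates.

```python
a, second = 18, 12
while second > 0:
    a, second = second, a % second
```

Let's trace through this code step by step.

Initialize: a = 18
Initialize: second = 12
Entering loop: while second > 0:
After iteration 1: a = 12, second = 6
After iteration 2: a = 6, second = 0
Loop ends.

Final answer: 6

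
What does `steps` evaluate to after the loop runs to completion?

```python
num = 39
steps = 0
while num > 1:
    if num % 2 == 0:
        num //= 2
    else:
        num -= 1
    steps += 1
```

Let's trace through this code step by step.

Initialize: num = 39
Initialize: steps = 0
Entering loop: while num > 1:
After iteration 1: num = 38, steps = 1
After iteration 2: num = 19, steps = 2
After iteration 3: num = 18, steps = 3
After iteration 4: num = 9, steps = 4
After iteration 5: num = 8, steps = 5
After iteration 6: num = 4, steps = 6
After iteration 7: num = 2, steps = 7
After iteration 8: num = 1, steps = 8
Loop ends.

Final answer: 8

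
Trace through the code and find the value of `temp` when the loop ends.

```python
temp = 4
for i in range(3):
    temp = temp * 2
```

Let's trace through this code step by step.

Initialize: temp = 4
Entering loop: for i in range(3):
After iteration 1: i = 0, temp = 8
After iteration 2: i = 1, temp = 16
After iteration 3: i = 2, temp = 32
Loop ends.

Final answer: 32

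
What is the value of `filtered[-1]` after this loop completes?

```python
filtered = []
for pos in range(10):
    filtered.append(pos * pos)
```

Let's trace through this code step by step.

Initialize: filtered = []
Entering loop: for pos in range(10):
After iteration 1: pos = 0, filtered = [0]
After iteration 2: pos = 1, filtered = [0, 1]
After iteration 3: pos = 2, filtered = [0, 1, 4]
After iteration 4: pos = 3, filtered = [0, 1, 4, 9]
After iteration 5: pos = 4, filtered = [0, 1, 4, 9, 16]
After iteration 6: pos = 5, filtered = [0, 1, 4, 9, 16, 25]
After iteration 7: pos = 6, filtered = [0, 1, 4, 9, 16, 25, 36]
After iteration 8: pos = 7, filtered = [0, 1, 4, 9, 16, 25, 36, 49]
After iteration 9: pos = 8, filtered = [0, 1, 4, 9, 16, 25, 36, 49, 64]
After iteration 10: pos = 9, filtered = [0, 1, 4, 9, 16, 25, 36, 49, 64, 81]
Loop ends.
filtered[-1] = 81

Final answer: 81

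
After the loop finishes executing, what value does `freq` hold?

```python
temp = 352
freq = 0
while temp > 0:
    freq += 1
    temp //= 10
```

Let's trace through this code step by step.

Initialize: temp = 352
Initialize: freq = 0
Entering loop: while temp > 0:
After iteration 1: temp = 35, freq = 1
After iteration 2: temp = 3, freq = 2
After iteration 3: temp = 0, freq = 3
Loop ends.

Final answer: 3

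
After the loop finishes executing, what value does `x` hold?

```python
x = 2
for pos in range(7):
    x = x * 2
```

Let's trace through this code step by step.

Initialize: x = 2
Entering loop: for pos in range(7):
After iteration 1: pos = 0, x = 4
After iteration 2: pos = 1, x = 8
After iteration 3: pos = 2, x = 16
After iteration 4: pos = 3, x = 32
After iteration 5: pos = 4, x = 64
After iteration 6: pos = 5, x = 128
After iteration 7: pos = 6, x = 256
Loop ends.

Final answer: 256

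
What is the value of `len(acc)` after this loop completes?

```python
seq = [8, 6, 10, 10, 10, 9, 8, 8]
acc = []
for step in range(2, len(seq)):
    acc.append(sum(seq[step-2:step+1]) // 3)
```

Let's trace through this code step by step.

Initialize: seq = [8, 6, 10, 10, 10, 9, 8, 8]
Initialize: acc = []
Entering loop: for step in range(2, len(seq)):
After iteration 1: step = 2, acc = [8]
After iteration 2: step = 3, acc = [8, 8]
After iteration 3: step = 4, acc = [8, 8, 10]
After iteration 4: step = 5, acc = [8, 8, 10, 9]
After iteration 5: step = 6, acc = [8, 8, 10, 9, 9]
After iteration 6: step = 7, acc = [8, 8, 10, 9, 9, 8]
Loop ends.
len(acc) = 6

Final answer: 6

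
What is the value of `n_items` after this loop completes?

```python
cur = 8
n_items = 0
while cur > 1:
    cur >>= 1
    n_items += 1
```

Let's trace through this code step by step.

Initialize: cur = 8
Initialize: n_items = 0
Entering loop: while cur > 1:
After iteration 1: cur = 4, n_items = 1
After iteration 2: cur = 2, n_items = 2
After iteration 3: cur = 1, n_items = 3
Loop ends.

Final answer: 3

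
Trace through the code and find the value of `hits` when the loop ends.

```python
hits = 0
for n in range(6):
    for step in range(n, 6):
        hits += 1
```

Let's trace through this code step by step.

Initialize: hits = 0
Entering loop: for n in range(6):
After iteration 1: n = 0, hits = 6
After iteration 2: n = 1, hits = 11
After iteration 3: n = 2, hits = 15
After iteration 4: n = 3, hits = 18
After iteration 5: n = 4, hits = 20
After iteration 6: n = 5, hits = 21
Loop ends.

Final answer: 21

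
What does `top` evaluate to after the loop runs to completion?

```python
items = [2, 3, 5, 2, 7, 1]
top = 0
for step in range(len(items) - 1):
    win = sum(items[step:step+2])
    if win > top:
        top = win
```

Let's trace through this code step by step.

Initialize: items = [2, 3, 5, 2, 7, 1]
Initialize: top = 0
Entering loop: for step in range(len(items) - 1):
After iteration 1: step = 0, top = 5, win = 5
After iteration 2: step = 1, top = 8, win = 8
After iteration 3: step = 2, top = 8, win = 7
After iteration 4: step = 3, top = 9, win = 9
After iteration 5: step = 4, top = 9, win = 8
Loop ends.

Final answer: 9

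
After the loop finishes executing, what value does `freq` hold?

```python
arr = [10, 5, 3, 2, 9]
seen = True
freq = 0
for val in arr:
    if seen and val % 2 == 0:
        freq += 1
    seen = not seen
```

Let's trace through this code step by step.

Initialize: arr = [10, 5, 3, 2, 9]
Initialize: seen = True
Initialize: freq = 0
Entering loop: for val in arr:
After iteration 1: val = 10, seen = False, freq = 1
After iteration 2: val = 5, seen = True, freq = 1
After iteration 3: val = 3, seen = False, freq = 1
After iteration 4: val = 2, seen = True, freq = 1
After iteration 5: val = 9, seen = False, freq = 1
Loop ends.

Final answer: 1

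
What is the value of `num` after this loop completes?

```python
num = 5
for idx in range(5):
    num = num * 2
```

Let's trace through this code step by step.

Initialize: num = 5
Entering loop: for idx in range(5):
After iteration 1: idx = 0, num = 10
After iteration 2: idx = 1, num = 20
After iteration 3: idx = 2, num = 40
After iteration 4: idx = 3, num = 80
After iteration 5: idx = 4, num = 160
Loop ends.

Final answer: 160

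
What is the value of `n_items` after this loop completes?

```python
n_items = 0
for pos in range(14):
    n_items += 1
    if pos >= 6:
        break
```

Let's trace through this code step by step.

Initialize: n_items = 0
Entering loop: for pos in range(14):
After iteration 1: pos = 0, n_items = 1
After iteration 2: pos = 1, n_items = 2
After iteration 3: pos = 2, n_items = 3
After iteration 4: pos = 3, n_items = 4
After iteration 5: pos = 4, n_items = 5
After iteration 6: pos = 5, n_items = 6
After iteration 7: pos = 6, n_items = 7
Loop ends.

Final answer: 7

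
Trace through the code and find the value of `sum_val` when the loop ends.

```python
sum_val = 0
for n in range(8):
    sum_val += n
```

Let's trace through this code step by step.

Initialize: sum_val = 0
Entering loop: for n in range(8):
After iteration 1: n = 0, sum_val = 0
After iteration 2: n = 1, sum_val = 1
After iteration 3: n = 2, sum_val = 3
After iteration 4: n = 3, sum_val = 6
After iteration 5: n = 4, sum_val = 10
After iteration 6: n = 5, sum_val = 15
After iteration 7: n = 6, sum_val = 21
After iteration 8: n = 7, sum_val = 28
Loop ends.

Final answer: 28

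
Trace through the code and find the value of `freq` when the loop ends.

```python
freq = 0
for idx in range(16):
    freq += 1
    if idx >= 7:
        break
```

Let's trace through this code step by step.

Initialize: freq = 0
Entering loop: for idx in range(16):
After iteration 1: idx = 0, freq = 1
After iteration 2: idx = 1, freq = 2
After iteration 3: idx = 2, freq = 3
After iteration 4: idx = 3, freq = 4
After iteration 5: idx = 4, freq = 5
After iteration 6: idx = 5, freq = 6
After iteration 7: idx = 6, freq = 7
After iteration 8: idx = 7, freq = 8
Loop ends.

Final answer: 8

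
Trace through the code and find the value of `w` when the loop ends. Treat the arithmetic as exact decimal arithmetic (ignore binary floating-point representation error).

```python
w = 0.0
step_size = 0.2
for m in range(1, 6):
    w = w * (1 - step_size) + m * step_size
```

Let's trace through this code step by step.

Initialize: w = 0.0
Initialize: step_size = 0.2
Entering loop: for m in range(1, 6):
After iteration 1: m = 1, w = 0.2
After iteration 2: m = 2, w = 0.56
After iteration 3: m = 3, w = 1.048
After iteration 4: m = 4, w = 1.6384
After iteration 5: m = 5, w = 2.31072
Loop ends.

Final answer: 2.31072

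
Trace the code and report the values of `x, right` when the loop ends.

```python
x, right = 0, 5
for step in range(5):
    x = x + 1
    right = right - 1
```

Let's trace through this code step by step.

Initialize: x = 0
Initialize: right = 5
Entering loop: for step in range(5):
After iteration 1: step = 0, x = 1, right = 4
After iteration 2: step = 1, x = 2, right = 3
After iteration 3: step = 2, x = 3, right = 2
After iteration 4: step = 3, x = 4, right = 1
After iteration 5: step = 4, x = 5, right = 0
Loop ends.

Final answer: 5, 0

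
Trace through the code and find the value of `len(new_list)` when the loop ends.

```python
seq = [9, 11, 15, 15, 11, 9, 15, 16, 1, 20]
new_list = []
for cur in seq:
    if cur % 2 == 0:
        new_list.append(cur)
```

Let's trace through this code step by step.

Initialize: seq = [9, 11, 15, 15, 11, 9, 15, 16, 1, 20]
Initialize: new_list = []
Entering loop: for cur in seq:
After iteration 1: cur = 9, new_list = []
After iteration 2: cur = 11, new_list = []
After iteration 3: cur = 15, new_list = []
After iteration 4: cur = 15, new_list = []
After iteration 5: cur = 11, new_list = []
After iteration 6: cur = 9, new_list = []
After iteration 7: cur = 15, new_list = []
After iteration 8: cur = 16, new_list = [16]
After iteration 9: cur = 1, new_list = [16]
After iteration 10: cur = 20, new_list = [16, 20]
Loop ends.
len(new_list) = 2

Final answer: 2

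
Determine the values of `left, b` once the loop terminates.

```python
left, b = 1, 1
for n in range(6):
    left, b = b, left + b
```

Let's trace through this code step by step.

Initialize: left = 1
Initialize: b = 1
Entering loop: for n in range(6):
After iteration 1: n = 0, left = 1, b = 2
After iteration 2: n = 1, left = 2, b = 3
After iteration 3: n = 2, left = 3, b = 5
After iteration 4: n = 3, left = 5, b = 8
After iteration 5: n = 4, left = 8, b = 13
After iteration 6: n = 5, left = 13, b = 21
Loop ends.

Final answer: 13, 21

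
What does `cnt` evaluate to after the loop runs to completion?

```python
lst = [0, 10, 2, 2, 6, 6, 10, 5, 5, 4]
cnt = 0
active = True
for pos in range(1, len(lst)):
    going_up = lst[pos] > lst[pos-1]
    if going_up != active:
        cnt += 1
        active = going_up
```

Let's trace through this code step by step.

Initialize: lst = [0, 10, 2, 2, 6, 6, 10, 5, 5, 4]
Initialize: cnt = 0
Initialize: active = True
Entering loop: for pos in range(1, len(lst)):
After iteration 1: pos = 1, cnt = 0, active = True, going_up = True
After iteration 2: pos = 2, cnt = 1, active = False, going_up = False
After iteration 3: pos = 3, cnt = 1, active = False, going_up = False
After iteration 4: pos = 4, cnt = 2, active = True, going_up = True
After iteration 5: pos = 5, cnt = 3, active = False, going_up = False
After iteration 6: pos = 6, cnt = 4, active = True, going_up = True
After iteration 7: pos = 7, cnt = 5, active = False, going_up = False
After iteration 8: pos = 8, cnt = 5, active = False, going_up = False
After iteration 9: pos = 9, cnt = 5, active = False, going_up = False
Loop ends.

Final answer: 5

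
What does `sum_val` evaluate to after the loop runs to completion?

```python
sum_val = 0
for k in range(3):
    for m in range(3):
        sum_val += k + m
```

Let's trace through this code step by step.

Initialize: sum_val = 0
Entering loop: for k in range(3):
After iteration 1: k = 0, sum_val = 3
After iteration 2: k = 1, sum_val = 9
After iteration 3: k = 2, sum_val = 18
Loop ends.

Final answer: 18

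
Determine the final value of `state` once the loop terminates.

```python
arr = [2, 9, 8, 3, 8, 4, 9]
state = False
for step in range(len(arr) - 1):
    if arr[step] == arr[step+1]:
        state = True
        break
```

Let's trace through this code step by step.

Initialize: arr = [2, 9, 8, 3, 8, 4, 9]
Initialize: state = False
Entering loop: for step in range(len(arr) - 1):
After iteration 1: step = 0, state = False
After iteration 2: step = 1, state = False
After iteration 3: step = 2, state = False
After iteration 4: step = 3, state = False
After iteration 5: step = 4, state = False
After iteration 6: step = 5, state = False
Loop ends.

Final answer: False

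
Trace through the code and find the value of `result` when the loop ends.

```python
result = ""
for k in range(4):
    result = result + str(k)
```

Let's trace through this code step by step.

Initialize: result = ''
Entering loop: for k in range(4):
After iteration 1: k = 0, result = '0'
After iteration 2: k = 1, result = '01'
After iteration 3: k = 2, result = '012'
After iteration 4: k = 3, result = '0123'
Loop ends.

Final answer: '0123'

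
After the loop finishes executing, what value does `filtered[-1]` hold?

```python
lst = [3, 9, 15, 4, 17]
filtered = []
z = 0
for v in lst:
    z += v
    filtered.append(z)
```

Let's trace through this code step by step.

Initialize: lst = [3, 9, 15, 4, 17]
Initialize: filtered = []
Initialize: z = 0
Entering loop: for v in lst:
After iteration 1: v = 3, filtered = [3], z = 3
After iteration 2: v = 9, filtered = [3, 12], z = 12
After iteration 3: v = 15, filtered = [3, 12, 27], z = 27
After iteration 4: v = 4, filtered = [3, 12, 27, 31], z = 31
After iteration 5: v = 17, filtered = [3, 12, 27, 31, 48], z = 48
Loop ends.
filtered[-1] = 48

Final answer: 48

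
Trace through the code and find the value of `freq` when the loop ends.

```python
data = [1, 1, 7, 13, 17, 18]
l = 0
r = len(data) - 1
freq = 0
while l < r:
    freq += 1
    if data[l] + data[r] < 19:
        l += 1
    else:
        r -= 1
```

Let's trace through this code step by step.

Initialize: data = [1, 1, 7, 13, 17, 18]
Initialize: l = 0
Initialize: r = 5
Initialize: freq = 0
Entering loop: while l < r:
After iteration 1: l = 0, r = 4, freq = 1
After iteration 2: l = 1, r = 4, freq = 2
After iteration 3: l = 2, r = 4, freq = 3
After iteration 4: l = 2, r = 3, freq = 4
After iteration 5: l = 2, r = 2, freq = 5
Loop ends.

Final answer: 5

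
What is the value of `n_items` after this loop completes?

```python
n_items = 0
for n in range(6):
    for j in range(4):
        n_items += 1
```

Let's trace through this code step by step.

Initialize: n_items = 0
Entering loop: for n in range(6):
After iteration 1: n = 0, n_items = 4
After iteration 2: n = 1, n_items = 8
After iteration 3: n = 2, n_items = 12
After iteration 4: n = 3, n_items = 16
After iteration 5: n = 4, n_items = 20
After iteration 6: n = 5, n_items = 24
Loop ends.

Final answer: 24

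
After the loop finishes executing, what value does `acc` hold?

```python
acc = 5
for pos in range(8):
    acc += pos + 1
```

Let's trace through this code step by step.

Initialize: acc = 5
Entering loop: for pos in range(8):
After iteration 1: pos = 0, acc = 6
After iteration 2: pos = 1, acc = 8
After iteration 3: pos = 2, acc = 11
After iteration 4: pos = 3, acc = 15
After iteration 5: pos = 4, acc = 20
After iteration 6: pos = 5, acc = 26
After iteration 7: pos = 6, acc = 33
After iteration 8: pos = 7, acc = 41
Loop ends.

Final answer: 41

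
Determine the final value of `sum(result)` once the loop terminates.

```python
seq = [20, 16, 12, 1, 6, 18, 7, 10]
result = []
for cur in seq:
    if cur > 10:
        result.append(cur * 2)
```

Let's trace through this code step by step.

Initialize: seq = [20, 16, 12, 1, 6, 18, 7, 10]
Initialize: result = []
Entering loop: for cur in seq:
After iteration 1: cur = 20, result = [40]
After iteration 2: cur = 16, result = [40, 32]
After iteration 3: cur = 12, result = [40, 32, 24]
After iteration 4: cur = 1, result = [40, 32, 24]
After iteration 5: cur = 6, result = [40, 32, 24]
After iteration 6: cur = 18, result = [40, 32, 24, 36]
After iteration 7: cur = 7, result = [40, 32, 24, 36]
After iteration 8: cur = 10, result = [40, 32, 24, 36]
Loop ends.
sum(result) = 132

Final answer: 132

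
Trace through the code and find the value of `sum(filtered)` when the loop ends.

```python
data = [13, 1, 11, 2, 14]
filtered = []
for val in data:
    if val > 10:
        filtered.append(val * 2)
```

Let's trace through this code step by step.

Initialize: data = [13, 1, 11, 2, 14]
Initialize: filtered = []
Entering loop: for val in data:
After iteration 1: val = 13, filtered = [26]
After iteration 2: val = 1, filtered = [26]
After iteration 3: val = 11, filtered = [26, 22]
After iteration 4: val = 2, filtered = [26, 22]
After iteration 5: val = 14, filtered = [26, 22, 28]
Loop ends.
sum(filtered) = 76

Final answer: 76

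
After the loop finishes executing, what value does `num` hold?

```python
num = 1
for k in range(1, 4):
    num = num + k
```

Let's trace through this code step by step.

Initialize: num = 1
Entering loop: for k in range(1, 4):
After iteration 1: k = 1, num = 2
After iteration 2: k = 2, num = 4
After iteration 3: k = 3, num = 7
Loop ends.

Final answer: 7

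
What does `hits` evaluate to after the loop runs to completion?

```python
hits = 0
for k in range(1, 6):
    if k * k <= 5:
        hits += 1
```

Let's trace through this code step by step.

Initialize: hits = 0
Entering loop: for k in range(1, 6):
After iteration 1: k = 1, hits = 1
After iteration 2: k = 2, hits = 2
After iteration 3: k = 3, hits = 2
After iteration 4: k = 4, hits = 2
After iteration 5: k = 5, hits = 2
Loop ends.

Final answer: 2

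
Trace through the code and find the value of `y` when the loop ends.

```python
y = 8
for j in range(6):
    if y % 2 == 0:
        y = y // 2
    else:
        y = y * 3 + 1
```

Let's trace through this code step by step.

Initialize: y = 8
Entering loop: for j in range(6):
After iteration 1: j = 0, y = 4
After iteration 2: j = 1, y = 2
After iteration 3: j = 2, y = 1
After iteration 4: j = 3, y = 4
After iteration 5: j = 4, y = 2
After iteration 6: j = 5, y = 1
Loop ends.

Final answer: 1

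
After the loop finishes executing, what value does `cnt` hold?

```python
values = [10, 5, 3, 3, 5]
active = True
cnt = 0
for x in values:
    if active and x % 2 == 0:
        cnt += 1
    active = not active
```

Let's trace through this code step by step.

Initialize: values = [10, 5, 3, 3, 5]
Initialize: active = True
Initialize: cnt = 0
Entering loop: for x in values:
After iteration 1: x = 10, active = False, cnt = 1
After iteration 2: x = 5, active = True, cnt = 1
After iteration 3: x = 3, active = False, cnt = 1
After iteration 4: x = 3, active = True, cnt = 1
After iteration 5: x = 5, active = False, cnt = 1
Loop ends.

Final answer: 1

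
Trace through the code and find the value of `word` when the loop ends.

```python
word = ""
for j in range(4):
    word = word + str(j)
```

Let's trace through this code step by step.

Initialize: word = ''
Entering loop: for j in range(4):
After iteration 1: j = 0, word = '0'
After iteration 2: j = 1, word = '01'
After iteration 3: j = 2, word = '012'
After iteration 4: j = 3, word = '0123'
Loop ends.

Final answer: '0123'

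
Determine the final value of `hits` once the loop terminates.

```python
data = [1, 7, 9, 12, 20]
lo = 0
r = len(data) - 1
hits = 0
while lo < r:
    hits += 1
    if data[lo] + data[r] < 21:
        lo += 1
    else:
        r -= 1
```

Let's trace through this code step by step.

Initialize: data = [1, 7, 9, 12, 20]
Initialize: lo = 0
Initialize: r = 4
Initialize: hits = 0
Entering loop: while lo < r:
After iteration 1: lo = 0, r = 3, hits = 1
After iteration 2: lo = 1, r = 3, hits = 2
After iteration 3: lo = 2, r = 3, hits = 3
After iteration 4: lo = 2, r = 2, hits = 4
Loop ends.

Final answer: 4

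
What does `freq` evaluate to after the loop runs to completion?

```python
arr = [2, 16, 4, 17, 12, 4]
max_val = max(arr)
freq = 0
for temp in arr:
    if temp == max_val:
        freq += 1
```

Let's trace through this code step by step.

Initialize: arr = [2, 16, 4, 17, 12, 4]
Initialize: max_val = 17
Initialize: freq = 0
Entering loop: for temp in arr:
After iteration 1: temp = 2, freq = 0
After iteration 2: temp = 16, freq = 0
After iteration 3: temp = 4, freq = 0
After iteration 4: temp = 17, freq = 1
After iteration 5: temp = 12, freq = 1
After iteration 6: temp = 4, freq = 1
Loop ends.

Final answer: 1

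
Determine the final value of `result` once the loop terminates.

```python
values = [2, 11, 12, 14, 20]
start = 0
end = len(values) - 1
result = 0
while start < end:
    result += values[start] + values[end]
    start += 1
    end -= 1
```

Let's trace through this code step by step.

Initialize: values = [2, 11, 12, 14, 20]
Initialize: start = 0
Initialize: end = 4
Initialize: result = 0
Entering loop: while start < end:
After iteration 1: start = 1, end = 3, result = 22
After iteration 2: start = 2, end = 2, result = 47
Loop ends.

Final answer: 47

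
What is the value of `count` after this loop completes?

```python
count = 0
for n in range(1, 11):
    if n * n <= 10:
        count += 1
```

Let's trace through this code step by step.

Initialize: count = 0
Entering loop: for n in range(1, 11):
After iteration 1: n = 1, count = 1
After iteration 2: n = 2, count = 2
After iteration 3: n = 3, count = 3
After iteration 4: n = 4, count = 3
After iteration 5: n = 5, count = 3
After iteration 6: n = 6, count = 3
After iteration 7: n = 7, count = 3
After iteration 8: n = 8, count = 3
After iteration 9: n = 9, count = 3
After iteration 10: n = 10, count = 3
Loop ends.

Final answer: 3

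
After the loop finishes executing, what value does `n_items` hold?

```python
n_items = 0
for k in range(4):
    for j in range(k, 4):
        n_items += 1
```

Let's trace through this code step by step.

Initialize: n_items = 0
Entering loop: for k in range(4):
After iteration 1: k = 0, n_items = 4
After iteration 2: k = 1, n_items = 7
After iteration 3: k = 2, n_items = 9
After iteration 4: k = 3, n_items = 10
Loop ends.

Final answer: 10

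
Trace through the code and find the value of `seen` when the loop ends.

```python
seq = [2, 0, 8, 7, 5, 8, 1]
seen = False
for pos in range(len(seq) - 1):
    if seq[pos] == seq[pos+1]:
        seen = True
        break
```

Let's trace through this code step by step.

Initialize: seq = [2, 0, 8, 7, 5, 8, 1]
Initialize: seen = False
Entering loop: for pos in range(len(seq) - 1):
After iteration 1: pos = 0, seen = False
After iteration 2: pos = 1, seen = False
After iteration 3: pos = 2, seen = False
After iteration 4: pos = 3, seen = False
After iteration 5: pos = 4, seen = False
After iteration 6: pos = 5, seen = False
Loop ends.

Final answer: False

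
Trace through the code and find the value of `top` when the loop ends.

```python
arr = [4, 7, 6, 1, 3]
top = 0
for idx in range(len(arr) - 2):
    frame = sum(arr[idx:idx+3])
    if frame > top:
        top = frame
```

Let's trace through this code step by step.

Initialize: arr = [4, 7, 6, 1, 3]
Initialize: top = 0
Entering loop: for idx in range(len(arr) - 2):
After iteration 1: idx = 0, top = 17, frame = 17
After iteration 2: idx = 1, top = 17, frame = 14
After iteration 3: idx = 2, top = 17, frame = 10
Loop ends.

Final answer: 17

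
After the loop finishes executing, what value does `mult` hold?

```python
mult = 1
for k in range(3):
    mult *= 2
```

Let's trace through this code step by step.

Initialize: mult = 1
Entering loop: for k in range(3):
After iteration 1: k = 0, mult = 2
After iteration 2: k = 1, mult = 4
After iteration 3: k = 2, mult = 8
Loop ends.

Final answer: 8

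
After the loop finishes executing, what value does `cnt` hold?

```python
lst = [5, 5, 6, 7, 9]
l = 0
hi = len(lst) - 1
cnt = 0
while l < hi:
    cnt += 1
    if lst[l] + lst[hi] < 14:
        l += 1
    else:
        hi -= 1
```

Let's trace through this code step by step.

Initialize: lst = [5, 5, 6, 7, 9]
Initialize: l = 0
Initialize: hi = 4
Initialize: cnt = 0
Entering loop: while l < hi:
After iteration 1: l = 0, hi = 3, cnt = 1
After iteration 2: l = 1, hi = 3, cnt = 2
After iteration 3: l = 2, hi = 3, cnt = 3
After iteration 4: l = 3, hi = 3, cnt = 4
Loop ends.

Final answer: 4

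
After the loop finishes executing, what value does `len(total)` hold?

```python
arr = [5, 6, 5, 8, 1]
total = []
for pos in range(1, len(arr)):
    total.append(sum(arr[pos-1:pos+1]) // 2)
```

Let's trace through this code step by step.

Initialize: arr = [5, 6, 5, 8, 1]
Initialize: total = []
Entering loop: for pos in range(1, len(arr)):
After iteration 1: pos = 1, total = [5]
After iteration 2: pos = 2, total = [5, 5]
After iteration 3: pos = 3, total = [5, 5, 6]
After iteration 4: pos = 4, total = [5, 5, 6, 4]
Loop ends.
len(total) = 4

Final answer: 4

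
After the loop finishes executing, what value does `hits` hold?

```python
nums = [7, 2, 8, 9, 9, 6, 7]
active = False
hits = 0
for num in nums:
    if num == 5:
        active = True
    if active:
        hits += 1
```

Let's trace through this code step by step.

Initialize: nums = [7, 2, 8, 9, 9, 6, 7]
Initialize: active = False
Initialize: hits = 0
Entering loop: for num in nums:
After iteration 1: num = 7, hits = 0
After iteration 2: num = 2, hits = 0
After iteration 3: num = 8, hits = 0
After iteration 4: num = 9, hits = 0
After iteration 5: num = 9, hits = 0
After iteration 6: num = 6, hits = 0
After iteration 7: num = 7, hits = 0
Loop ends.

Final answer: 0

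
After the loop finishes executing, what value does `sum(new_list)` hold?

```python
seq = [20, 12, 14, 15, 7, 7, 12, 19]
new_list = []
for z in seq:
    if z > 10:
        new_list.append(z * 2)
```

Let's trace through this code step by step.

Initialize: seq = [20, 12, 14, 15, 7, 7, 12, 19]
Initialize: new_list = []
Entering loop: for z in seq:
After iteration 1: z = 20, new_list = [40]
After iteration 2: z = 12, new_list = [40, 24]
After iteration 3: z = 14, new_list = [40, 24, 28]
After iteration 4: z = 15, new_list = [40, 24, 28, 30]
After iteration 5: z = 7, new_list = [40, 24, 28, 30]
After iteration 6: z = 7, new_list = [40, 24, 28, 30]
After iteration 7: z = 12, new_list = [40, 24, 28, 30, 24]
After iteration 8: z = 19, new_list = [40, 24, 28, 30, 24, 38]
Loop ends.
sum(new_list) = 184

Final answer: 184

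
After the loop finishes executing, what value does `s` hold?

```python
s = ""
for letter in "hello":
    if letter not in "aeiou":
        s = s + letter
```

Let's trace through this code step by step.

Initialize: s = ''
Entering loop: for letter in "hello":
After iteration 1: letter = 'h', s = 'h'
After iteration 2: letter = 'e', s = 'h'
After iteration 3: letter = 'l', s = 'hl'
After iteration 4: letter = 'l', s = 'hll'
After iteration 5: letter = 'o', s = 'hll'
Loop ends.

Final answer: 'hll'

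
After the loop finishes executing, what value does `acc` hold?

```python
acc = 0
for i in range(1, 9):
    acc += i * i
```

Let's trace through this code step by step.

Initialize: acc = 0
Entering loop: for i in range(1, 9):
After iteration 1: i = 1, acc = 1
After iteration 2: i = 2, acc = 5
After iteration 3: i = 3, acc = 14
After iteration 4: i = 4, acc = 30
After iteration 5: i = 5, acc = 55
After iteration 6: i = 6, acc = 91
After iteration 7: i = 7, acc = 140
After iteration 8: i = 8, acc = 204
Loop ends.

Final answer: 204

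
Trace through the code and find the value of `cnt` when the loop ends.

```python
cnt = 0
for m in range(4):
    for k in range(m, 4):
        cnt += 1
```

Let's trace through this code step by step.

Initialize: cnt = 0
Entering loop: for m in range(4):
After iteration 1: m = 0, cnt = 4
After iteration 2: m = 1, cnt = 7
After iteration 3: m = 2, cnt = 9
After iteration 4: m = 3, cnt = 10
Loop ends.

Final answer: 10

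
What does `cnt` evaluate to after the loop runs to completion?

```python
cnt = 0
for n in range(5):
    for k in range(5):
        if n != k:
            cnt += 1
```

Let's trace through this code step by step.

Initialize: cnt = 0
Entering loop: for n in range(5):
After iteration 1: n = 0, cnt = 4
After iteration 2: n = 1, cnt = 8
After iteration 3: n = 2, cnt = 12
After iteration 4: n = 3, cnt = 16
After iteration 5: n = 4, cnt = 20
Loop ends.

Final answer: 20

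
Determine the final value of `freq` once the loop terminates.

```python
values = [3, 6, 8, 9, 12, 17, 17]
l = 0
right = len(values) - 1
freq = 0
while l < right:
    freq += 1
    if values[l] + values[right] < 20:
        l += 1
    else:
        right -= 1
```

Let's trace through this code step by step.

Initialize: values = [3, 6, 8, 9, 12, 17, 17]
Initialize: l = 0
Initialize: right = 6
Initialize: freq = 0
Entering loop: while l < right:
After iteration 1: l = 0, right = 5, freq = 1
After iteration 2: l = 0, right = 4, freq = 2
After iteration 3: l = 1, right = 4, freq = 3
After iteration 4: l = 2, right = 4, freq = 4
After iteration 5: l = 2, right = 3, freq = 5
After iteration 6: l = 3, right = 3, freq = 6
Loop ends.

Final answer: 6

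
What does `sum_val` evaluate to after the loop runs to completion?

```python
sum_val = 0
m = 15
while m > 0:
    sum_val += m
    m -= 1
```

Let's trace through this code step by step.

Initialize: sum_val = 0
Initialize: m = 15
Entering loop: while m > 0:
After iteration 1: sum_val = 15, m = 14
After iteration 2: sum_val = 29, m = 13
After iteration 3: sum_val = 42, m = 12
After iteration 4: sum_val = 54, m = 11
After iteration 5: sum_val = 65, m = 10
After iteration 6: sum_val = 75, m = 9
After iteration 7: sum_val = 84, m = 8
After iteration 8: sum_val = 92, m = 7
After iteration 9: sum_val = 99, m = 6
After iteration 10: sum_val = 105, m = 5
After iteration 11: sum_val = 110, m = 4
After iteration 12: sum_val = 114, m = 3
After iteration 13: sum_val = 117, m = 2
After iteration 14: sum_val = 119, m = 1
After iteration 15: sum_val = 120, m = 0
Loop ends.

Final answer: 120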